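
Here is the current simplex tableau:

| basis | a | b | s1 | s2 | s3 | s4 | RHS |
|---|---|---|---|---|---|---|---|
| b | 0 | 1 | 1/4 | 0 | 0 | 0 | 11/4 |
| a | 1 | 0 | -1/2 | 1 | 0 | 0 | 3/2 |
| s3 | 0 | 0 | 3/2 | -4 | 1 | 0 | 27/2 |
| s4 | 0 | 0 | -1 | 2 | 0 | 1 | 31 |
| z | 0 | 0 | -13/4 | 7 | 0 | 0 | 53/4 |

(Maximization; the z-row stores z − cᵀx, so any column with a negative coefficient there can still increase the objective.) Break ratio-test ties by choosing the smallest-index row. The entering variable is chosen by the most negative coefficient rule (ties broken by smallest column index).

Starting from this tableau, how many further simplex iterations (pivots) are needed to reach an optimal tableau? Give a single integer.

2

pivot: s1 in, s3 out → z = 85/2
pivot: s2 in, b out → z = 175/4
No improving column remains; optimal.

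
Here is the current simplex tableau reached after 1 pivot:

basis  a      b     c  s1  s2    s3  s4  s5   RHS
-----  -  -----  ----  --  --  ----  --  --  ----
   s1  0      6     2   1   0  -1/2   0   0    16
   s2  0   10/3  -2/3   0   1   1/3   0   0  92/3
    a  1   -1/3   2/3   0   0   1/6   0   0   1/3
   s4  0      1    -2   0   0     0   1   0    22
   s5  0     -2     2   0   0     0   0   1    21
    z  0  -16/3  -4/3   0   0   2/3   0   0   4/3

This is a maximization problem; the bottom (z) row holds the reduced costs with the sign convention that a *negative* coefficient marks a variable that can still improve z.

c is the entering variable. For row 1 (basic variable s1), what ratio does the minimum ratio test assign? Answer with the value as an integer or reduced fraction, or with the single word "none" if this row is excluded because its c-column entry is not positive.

Ratio = RHS / (c entry) = 16 / 2 = 8.

8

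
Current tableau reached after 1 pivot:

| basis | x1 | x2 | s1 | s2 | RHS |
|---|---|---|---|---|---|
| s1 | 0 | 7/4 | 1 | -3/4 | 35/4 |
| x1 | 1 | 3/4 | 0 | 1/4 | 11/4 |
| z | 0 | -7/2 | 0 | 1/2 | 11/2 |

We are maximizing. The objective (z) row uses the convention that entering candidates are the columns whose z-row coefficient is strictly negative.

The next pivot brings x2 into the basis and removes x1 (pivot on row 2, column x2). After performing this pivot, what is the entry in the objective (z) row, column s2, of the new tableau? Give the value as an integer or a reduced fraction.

Pivot element is row 2, column x2: 3/4.
Normalize row 2: new (row 2, s2) = (1/4)/(3/4) = 1/3.
z-row ← z-row − (-7/2)·(new row 2): 1/2 − (-7/2)·(1/3) = 5/3.

5/3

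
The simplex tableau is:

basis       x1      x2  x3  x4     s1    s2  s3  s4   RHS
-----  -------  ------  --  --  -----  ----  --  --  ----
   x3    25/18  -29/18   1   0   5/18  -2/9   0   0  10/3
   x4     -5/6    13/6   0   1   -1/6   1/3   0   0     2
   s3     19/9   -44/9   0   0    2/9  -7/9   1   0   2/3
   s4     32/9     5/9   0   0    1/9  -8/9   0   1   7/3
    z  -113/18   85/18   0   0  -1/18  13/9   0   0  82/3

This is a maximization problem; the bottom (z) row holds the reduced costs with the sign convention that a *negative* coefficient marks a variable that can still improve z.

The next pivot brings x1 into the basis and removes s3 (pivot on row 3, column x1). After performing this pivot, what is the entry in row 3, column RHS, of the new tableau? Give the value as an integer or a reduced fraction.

Pivot element is row 3, column x1: 19/9.
Normalize row 3: new (row 3, RHS) = (2/3)/(19/9) = 6/19.
Row 3 is the pivot row, so the entry is 6/19.

6/19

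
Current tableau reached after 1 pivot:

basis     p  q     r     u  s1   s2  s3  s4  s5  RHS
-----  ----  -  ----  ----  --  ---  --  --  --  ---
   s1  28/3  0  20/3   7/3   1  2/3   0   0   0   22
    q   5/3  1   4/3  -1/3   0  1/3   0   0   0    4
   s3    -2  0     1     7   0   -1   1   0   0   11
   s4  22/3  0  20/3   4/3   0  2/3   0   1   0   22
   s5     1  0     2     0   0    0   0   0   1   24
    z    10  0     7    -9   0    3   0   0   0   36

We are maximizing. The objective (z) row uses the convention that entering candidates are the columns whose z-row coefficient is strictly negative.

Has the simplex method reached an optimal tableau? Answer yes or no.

no

Column u has objective-row coefficient -9, which is negative; an improving pivot exists, so not yet optimal.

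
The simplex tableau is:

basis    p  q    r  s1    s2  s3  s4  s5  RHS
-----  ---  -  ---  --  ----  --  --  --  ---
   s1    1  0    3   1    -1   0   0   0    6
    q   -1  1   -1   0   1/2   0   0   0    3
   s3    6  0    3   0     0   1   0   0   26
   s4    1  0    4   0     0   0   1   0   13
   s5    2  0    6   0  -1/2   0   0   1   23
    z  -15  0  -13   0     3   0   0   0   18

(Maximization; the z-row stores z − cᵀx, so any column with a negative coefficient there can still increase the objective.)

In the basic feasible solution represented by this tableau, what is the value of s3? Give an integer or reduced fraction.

s3 is basic (row 3); its value is the RHS of that row: 26.

26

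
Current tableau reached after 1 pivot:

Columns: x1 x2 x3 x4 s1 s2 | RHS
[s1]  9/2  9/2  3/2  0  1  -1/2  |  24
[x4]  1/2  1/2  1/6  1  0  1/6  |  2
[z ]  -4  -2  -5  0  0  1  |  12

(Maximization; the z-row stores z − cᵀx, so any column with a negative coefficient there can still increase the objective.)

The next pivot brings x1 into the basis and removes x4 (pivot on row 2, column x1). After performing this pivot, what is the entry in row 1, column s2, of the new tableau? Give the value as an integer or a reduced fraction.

-2

Pivot element is row 2, column x1: 1/2.
Normalize row 2: new (row 2, s2) = (1/6)/(1/2) = 1/3.
row 1 ← row 1 − (9/2)·(new row 2): -1/2 − (9/2)·(1/3) = -2.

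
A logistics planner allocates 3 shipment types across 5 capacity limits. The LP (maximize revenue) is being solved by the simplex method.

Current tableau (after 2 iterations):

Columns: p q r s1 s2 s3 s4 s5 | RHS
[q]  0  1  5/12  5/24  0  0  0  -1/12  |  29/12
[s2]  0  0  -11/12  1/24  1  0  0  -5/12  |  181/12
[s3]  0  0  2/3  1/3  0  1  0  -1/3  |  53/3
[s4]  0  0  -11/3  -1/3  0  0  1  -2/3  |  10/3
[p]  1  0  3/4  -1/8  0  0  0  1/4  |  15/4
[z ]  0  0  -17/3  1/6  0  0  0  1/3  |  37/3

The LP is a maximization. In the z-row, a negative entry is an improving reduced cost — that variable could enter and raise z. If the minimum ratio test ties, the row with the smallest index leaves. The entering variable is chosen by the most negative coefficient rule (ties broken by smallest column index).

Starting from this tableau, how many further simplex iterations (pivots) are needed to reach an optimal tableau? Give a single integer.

pivot: r in, p out → z = 122/3
pivot: s1 in, q out → z = 208/5
No improving column remains; optimal.

2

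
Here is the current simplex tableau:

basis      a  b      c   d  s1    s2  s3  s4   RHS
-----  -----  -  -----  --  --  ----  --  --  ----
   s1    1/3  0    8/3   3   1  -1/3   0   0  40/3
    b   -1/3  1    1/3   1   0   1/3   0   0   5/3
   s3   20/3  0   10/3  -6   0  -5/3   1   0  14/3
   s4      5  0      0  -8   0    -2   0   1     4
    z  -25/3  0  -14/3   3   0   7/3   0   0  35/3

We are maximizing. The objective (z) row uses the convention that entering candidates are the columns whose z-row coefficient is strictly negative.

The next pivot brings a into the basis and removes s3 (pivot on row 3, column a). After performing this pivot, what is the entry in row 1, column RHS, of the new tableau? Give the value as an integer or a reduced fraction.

131/10

Pivot element is row 3, column a: 20/3.
Normalize row 3: new (row 3, RHS) = (14/3)/(20/3) = 7/10.
row 1 ← row 1 − (1/3)·(new row 3): 40/3 − (1/3)·(7/10) = 131/10.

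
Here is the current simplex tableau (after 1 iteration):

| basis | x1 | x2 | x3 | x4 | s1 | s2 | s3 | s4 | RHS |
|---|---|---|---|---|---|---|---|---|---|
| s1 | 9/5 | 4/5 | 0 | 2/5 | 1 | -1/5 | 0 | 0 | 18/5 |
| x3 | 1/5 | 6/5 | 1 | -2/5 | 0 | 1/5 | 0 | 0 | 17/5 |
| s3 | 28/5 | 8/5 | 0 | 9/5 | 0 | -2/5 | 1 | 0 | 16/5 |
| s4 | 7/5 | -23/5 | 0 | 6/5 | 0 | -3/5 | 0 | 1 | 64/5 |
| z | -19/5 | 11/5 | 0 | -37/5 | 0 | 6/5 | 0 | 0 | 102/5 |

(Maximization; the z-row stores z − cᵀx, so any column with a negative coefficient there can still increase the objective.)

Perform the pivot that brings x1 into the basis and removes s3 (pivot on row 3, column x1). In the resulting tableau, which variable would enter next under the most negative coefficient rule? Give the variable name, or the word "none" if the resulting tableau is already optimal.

Pivot element 28/5. New z-row = old z-row − (-19/5)·(row 3/(28/5)).
Updated z-row coefficients: x1: 0, x2: 23/7, x3: 0, x4: -173/28, s1: 0, s2: 13/14, s3: 19/28, s4: 0.
The most negative is -173/28 in column x4, so x4 would enter next.

x4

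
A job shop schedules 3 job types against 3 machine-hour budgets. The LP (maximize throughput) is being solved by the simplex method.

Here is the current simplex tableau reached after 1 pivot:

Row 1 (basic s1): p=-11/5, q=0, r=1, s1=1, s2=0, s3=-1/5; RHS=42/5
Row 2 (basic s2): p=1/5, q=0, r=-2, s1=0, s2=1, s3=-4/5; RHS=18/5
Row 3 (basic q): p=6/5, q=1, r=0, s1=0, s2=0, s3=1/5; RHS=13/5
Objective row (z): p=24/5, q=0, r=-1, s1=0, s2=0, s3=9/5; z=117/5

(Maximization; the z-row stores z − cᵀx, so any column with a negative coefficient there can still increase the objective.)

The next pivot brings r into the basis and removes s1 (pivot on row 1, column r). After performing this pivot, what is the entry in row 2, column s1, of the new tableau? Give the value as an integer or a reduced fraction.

Pivot element is row 1, column r: 1.
Normalize row 1: new (row 1, s1) = 1/1 = 1.
row 2 ← row 2 − (-2)·(new row 1): 0 − (-2)·1 = 2.

2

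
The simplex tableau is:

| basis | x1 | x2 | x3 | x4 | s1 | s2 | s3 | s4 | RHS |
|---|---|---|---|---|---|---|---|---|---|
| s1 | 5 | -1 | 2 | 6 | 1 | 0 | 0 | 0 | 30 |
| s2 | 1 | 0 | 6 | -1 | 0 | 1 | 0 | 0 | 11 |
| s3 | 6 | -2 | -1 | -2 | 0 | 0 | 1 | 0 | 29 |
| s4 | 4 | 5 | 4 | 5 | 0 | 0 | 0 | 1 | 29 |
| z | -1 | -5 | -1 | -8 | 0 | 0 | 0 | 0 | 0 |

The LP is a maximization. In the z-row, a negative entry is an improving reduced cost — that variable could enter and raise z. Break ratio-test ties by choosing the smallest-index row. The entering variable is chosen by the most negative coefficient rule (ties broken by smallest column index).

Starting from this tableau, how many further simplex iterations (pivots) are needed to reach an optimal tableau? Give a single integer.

2

pivot: x4 in, s1 out → z = 40
pivot: x2 in, s4 out → z = 1552/35
No improving column remains; optimal.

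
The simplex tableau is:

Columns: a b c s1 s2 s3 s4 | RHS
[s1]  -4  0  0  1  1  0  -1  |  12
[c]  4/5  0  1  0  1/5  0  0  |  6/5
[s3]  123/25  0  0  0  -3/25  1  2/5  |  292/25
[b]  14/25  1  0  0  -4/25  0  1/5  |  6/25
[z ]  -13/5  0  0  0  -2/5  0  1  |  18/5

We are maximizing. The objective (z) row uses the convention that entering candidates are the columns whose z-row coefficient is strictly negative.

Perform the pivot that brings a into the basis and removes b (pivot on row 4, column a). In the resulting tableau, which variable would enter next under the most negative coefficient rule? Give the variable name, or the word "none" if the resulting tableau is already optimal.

Pivot element 14/25. New z-row = old z-row − (-13/5)·(row 4/(14/25)).
Updated z-row coefficients: a: 0, b: 65/14, c: 0, s1: 0, s2: -8/7, s3: 0, s4: 27/14.
The most negative is -8/7 in column s2, so s2 would enter next.

s2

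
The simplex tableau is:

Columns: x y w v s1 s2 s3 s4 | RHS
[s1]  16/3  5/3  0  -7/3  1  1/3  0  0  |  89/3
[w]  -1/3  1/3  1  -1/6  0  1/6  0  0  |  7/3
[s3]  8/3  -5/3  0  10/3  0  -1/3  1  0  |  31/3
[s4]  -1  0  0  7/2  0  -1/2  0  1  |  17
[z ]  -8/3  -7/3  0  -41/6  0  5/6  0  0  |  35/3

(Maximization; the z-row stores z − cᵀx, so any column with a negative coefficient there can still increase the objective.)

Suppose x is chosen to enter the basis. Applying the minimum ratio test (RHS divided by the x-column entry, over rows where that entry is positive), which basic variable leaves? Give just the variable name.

s3

Ratios: row 1 (s1): (89/3)/(16/3) = 89/16; row 2 (w): entry -1/3 ≤ 0, skip; row 3 (s3): (31/3)/(8/3) = 31/8; row 4 (s4): entry -1 ≤ 0, skip.
Minimum ratio 31/8 is in the s3 row, so s3 leaves.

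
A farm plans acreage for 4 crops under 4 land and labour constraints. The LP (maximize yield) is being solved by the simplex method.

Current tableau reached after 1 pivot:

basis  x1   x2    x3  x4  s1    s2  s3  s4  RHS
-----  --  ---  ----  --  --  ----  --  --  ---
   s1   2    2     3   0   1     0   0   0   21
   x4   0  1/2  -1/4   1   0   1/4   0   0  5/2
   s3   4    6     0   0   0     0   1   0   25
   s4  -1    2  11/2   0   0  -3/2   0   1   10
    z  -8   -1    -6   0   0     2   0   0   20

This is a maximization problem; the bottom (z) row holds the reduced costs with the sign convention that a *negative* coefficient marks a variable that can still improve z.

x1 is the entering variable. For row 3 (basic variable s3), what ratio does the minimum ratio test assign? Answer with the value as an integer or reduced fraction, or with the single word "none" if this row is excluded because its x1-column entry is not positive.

Ratio = RHS / (x1 entry) = 25 / 4 = 25/4.

25/4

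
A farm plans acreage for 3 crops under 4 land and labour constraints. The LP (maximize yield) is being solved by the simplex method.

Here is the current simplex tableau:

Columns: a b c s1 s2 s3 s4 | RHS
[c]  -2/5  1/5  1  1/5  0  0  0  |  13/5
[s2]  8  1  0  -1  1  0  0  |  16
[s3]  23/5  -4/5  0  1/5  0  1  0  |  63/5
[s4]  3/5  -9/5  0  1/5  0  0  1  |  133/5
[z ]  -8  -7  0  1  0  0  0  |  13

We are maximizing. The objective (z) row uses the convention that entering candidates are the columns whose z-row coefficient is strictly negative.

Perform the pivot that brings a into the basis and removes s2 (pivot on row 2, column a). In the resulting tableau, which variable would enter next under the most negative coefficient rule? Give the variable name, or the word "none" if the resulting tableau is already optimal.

b

Pivot element 8. New z-row = old z-row − (-8)·(row 2/8).
Updated z-row coefficients: a: 0, b: -6, c: 0, s1: 0, s2: 1, s3: 0, s4: 0.
The most negative is -6 in column b, so b would enter next.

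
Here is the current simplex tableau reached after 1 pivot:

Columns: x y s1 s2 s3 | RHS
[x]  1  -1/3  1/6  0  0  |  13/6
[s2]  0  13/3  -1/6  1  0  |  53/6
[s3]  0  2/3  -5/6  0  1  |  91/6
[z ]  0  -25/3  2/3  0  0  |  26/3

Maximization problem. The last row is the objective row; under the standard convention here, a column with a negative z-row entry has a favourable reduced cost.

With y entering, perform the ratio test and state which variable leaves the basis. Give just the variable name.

s2

Ratios: row 1 (x): entry -1/3 ≤ 0, skip; row 2 (s2): (53/6)/(13/3) = 53/26; row 3 (s3): (91/6)/(2/3) = 91/4.
Minimum ratio 53/26 is in the s2 row, so s2 leaves.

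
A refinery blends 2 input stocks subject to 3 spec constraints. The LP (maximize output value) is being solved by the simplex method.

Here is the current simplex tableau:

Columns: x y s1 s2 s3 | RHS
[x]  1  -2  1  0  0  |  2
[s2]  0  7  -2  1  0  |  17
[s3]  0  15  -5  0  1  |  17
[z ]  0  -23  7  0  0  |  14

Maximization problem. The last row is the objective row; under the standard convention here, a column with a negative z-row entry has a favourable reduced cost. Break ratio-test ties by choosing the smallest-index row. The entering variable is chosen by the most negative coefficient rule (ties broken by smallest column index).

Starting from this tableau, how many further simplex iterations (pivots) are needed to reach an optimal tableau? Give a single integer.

2

pivot: y in, s3 out → z = 601/15
pivot: s1 in, x out → z = 243/5
No improving column remains; optimal.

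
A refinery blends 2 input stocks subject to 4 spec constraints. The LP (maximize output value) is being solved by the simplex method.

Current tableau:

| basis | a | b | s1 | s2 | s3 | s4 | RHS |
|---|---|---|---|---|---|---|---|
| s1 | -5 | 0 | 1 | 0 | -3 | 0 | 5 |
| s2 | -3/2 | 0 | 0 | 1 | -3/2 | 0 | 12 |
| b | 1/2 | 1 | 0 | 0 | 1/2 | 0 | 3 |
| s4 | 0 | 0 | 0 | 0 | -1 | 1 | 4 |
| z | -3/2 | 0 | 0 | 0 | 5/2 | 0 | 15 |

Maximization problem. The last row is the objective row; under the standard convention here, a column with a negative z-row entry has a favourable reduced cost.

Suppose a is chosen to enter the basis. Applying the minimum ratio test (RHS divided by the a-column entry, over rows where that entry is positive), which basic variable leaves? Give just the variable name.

b

Ratios: row 1 (s1): entry -5 ≤ 0, skip; row 2 (s2): entry -3/2 ≤ 0, skip; row 3 (b): 3/(1/2) = 6; row 4 (s4): entry 0 ≤ 0, skip.
Minimum ratio 6 is in the b row, so b leaves.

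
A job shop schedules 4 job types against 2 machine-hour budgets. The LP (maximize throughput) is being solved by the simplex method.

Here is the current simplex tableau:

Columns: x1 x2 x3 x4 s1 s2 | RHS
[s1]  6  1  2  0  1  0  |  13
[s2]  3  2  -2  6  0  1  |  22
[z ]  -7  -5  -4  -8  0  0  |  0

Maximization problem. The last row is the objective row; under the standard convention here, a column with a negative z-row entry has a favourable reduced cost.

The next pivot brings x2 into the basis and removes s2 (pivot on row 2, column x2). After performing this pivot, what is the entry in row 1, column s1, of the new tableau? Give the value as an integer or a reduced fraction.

Pivot element is row 2, column x2: 2.
Normalize row 2: new (row 2, s1) = 0/2 = 0.
row 1 ← row 1 − 1·(new row 2): 1 − 1·0 = 1.

1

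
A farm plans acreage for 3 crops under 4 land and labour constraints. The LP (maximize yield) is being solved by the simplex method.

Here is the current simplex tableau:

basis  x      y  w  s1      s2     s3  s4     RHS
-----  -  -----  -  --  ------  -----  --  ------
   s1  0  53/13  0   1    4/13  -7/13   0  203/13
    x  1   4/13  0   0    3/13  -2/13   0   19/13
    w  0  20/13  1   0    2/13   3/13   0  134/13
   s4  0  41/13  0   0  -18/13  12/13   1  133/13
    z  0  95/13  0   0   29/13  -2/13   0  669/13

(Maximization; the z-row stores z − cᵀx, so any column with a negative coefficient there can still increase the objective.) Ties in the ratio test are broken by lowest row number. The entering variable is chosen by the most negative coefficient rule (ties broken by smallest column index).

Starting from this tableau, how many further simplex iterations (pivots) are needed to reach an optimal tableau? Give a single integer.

1

pivot: s3 in, s4 out → z = 319/6
No improving column remains; optimal.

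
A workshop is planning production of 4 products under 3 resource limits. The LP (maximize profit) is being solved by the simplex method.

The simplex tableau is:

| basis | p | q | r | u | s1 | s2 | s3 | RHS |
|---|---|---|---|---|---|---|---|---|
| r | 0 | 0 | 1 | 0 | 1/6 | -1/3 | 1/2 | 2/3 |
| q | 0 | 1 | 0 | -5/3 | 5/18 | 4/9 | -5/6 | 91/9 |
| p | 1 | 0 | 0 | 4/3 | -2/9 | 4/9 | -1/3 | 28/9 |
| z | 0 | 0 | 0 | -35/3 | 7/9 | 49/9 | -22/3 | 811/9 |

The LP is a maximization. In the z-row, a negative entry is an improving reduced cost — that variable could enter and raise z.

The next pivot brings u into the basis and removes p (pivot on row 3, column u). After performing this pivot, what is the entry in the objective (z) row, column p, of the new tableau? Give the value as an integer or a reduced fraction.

Pivot element is row 3, column u: 4/3.
Normalize row 3: new (row 3, p) = 1/(4/3) = 3/4.
z-row ← z-row − (-35/3)·(new row 3): 0 − (-35/3)·(3/4) = 35/4.

35/4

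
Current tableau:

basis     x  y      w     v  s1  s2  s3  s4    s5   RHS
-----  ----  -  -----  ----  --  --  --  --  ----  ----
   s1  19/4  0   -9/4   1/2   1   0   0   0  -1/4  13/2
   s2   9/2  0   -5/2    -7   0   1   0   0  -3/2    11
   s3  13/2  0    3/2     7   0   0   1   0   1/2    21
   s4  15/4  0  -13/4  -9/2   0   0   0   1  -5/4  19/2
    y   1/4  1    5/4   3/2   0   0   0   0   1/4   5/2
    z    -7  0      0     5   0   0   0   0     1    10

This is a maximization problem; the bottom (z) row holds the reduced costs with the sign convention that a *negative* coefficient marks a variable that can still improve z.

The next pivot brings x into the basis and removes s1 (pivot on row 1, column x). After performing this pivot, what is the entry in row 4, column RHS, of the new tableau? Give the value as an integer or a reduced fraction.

83/19

Pivot element is row 1, column x: 19/4.
Normalize row 1: new (row 1, RHS) = (13/2)/(19/4) = 26/19.
row 4 ← row 4 − (15/4)·(new row 1): 19/2 − (15/4)·(26/19) = 83/19.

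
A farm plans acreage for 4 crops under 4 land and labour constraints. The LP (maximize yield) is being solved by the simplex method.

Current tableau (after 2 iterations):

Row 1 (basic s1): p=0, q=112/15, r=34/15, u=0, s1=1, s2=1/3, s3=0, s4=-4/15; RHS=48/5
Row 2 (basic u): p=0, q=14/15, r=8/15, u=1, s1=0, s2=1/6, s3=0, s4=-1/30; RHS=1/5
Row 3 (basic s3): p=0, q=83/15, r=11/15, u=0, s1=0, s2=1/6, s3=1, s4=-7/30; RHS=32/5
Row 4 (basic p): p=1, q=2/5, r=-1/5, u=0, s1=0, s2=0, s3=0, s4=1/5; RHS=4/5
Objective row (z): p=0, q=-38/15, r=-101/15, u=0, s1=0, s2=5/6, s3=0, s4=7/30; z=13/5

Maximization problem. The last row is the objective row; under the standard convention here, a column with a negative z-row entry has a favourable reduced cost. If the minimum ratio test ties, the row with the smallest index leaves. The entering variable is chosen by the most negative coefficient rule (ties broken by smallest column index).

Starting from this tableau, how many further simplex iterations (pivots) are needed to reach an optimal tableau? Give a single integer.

pivot: r in, u out → z = 41/8
pivot: s4 in, p out → z = 6
No improving column remains; optimal.

2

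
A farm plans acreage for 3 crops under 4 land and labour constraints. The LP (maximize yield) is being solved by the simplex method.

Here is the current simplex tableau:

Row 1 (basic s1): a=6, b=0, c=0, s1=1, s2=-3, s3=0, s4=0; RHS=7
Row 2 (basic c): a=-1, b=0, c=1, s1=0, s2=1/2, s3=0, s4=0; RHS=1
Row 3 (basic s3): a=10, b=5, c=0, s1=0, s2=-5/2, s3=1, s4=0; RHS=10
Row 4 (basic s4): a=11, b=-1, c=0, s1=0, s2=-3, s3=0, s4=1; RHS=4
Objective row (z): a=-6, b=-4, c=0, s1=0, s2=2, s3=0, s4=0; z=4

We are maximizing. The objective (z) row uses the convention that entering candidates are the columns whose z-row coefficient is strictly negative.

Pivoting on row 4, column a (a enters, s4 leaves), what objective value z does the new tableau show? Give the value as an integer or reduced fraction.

68/11

Minimum ratio for a: 4/11 = 4/11.
z changes by −(z-row coeff of a)·ratio = −(-6)·(4/11) = 24/11.
New z = 4 + (24/11) = 68/11.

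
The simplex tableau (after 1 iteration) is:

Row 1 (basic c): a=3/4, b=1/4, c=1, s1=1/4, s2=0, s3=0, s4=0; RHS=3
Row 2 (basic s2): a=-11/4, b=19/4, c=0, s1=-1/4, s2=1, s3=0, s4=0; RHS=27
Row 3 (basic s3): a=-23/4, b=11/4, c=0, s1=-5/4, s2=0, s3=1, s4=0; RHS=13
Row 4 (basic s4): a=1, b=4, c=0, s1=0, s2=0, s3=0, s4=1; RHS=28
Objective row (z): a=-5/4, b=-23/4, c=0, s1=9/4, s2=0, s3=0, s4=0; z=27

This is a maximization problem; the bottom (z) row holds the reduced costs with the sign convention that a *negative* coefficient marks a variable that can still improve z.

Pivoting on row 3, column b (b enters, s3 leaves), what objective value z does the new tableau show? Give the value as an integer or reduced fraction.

596/11

Minimum ratio for b: 13/(11/4) = 52/11.
z changes by −(z-row coeff of b)·ratio = −(-23/4)·(52/11) = 299/11.
New z = 27 + (299/11) = 596/11.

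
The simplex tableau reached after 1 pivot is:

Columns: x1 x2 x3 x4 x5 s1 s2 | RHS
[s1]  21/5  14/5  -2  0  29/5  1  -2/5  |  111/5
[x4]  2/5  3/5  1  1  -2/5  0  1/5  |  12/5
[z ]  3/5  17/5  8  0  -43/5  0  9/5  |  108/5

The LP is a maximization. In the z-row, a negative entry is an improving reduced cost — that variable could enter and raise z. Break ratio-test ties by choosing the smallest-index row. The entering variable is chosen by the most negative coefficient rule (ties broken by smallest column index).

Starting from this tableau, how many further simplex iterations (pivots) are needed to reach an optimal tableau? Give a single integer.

1

pivot: x5 in, s1 out → z = 1581/29
No improving column remains; optimal.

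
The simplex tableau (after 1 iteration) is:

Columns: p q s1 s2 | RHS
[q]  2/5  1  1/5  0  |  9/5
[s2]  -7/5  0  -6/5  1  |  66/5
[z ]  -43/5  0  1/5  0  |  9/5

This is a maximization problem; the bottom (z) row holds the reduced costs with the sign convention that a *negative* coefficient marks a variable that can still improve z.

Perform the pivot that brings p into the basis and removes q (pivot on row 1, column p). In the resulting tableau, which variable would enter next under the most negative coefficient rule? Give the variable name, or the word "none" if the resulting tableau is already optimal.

none

Pivot element 2/5. New z-row = old z-row − (-43/5)·(row 1/(2/5)).
Updated z-row coefficients: p: 0, q: 43/2, s1: 9/2, s2: 0.
No coefficient is strictly negative; the tableau after this pivot is optimal.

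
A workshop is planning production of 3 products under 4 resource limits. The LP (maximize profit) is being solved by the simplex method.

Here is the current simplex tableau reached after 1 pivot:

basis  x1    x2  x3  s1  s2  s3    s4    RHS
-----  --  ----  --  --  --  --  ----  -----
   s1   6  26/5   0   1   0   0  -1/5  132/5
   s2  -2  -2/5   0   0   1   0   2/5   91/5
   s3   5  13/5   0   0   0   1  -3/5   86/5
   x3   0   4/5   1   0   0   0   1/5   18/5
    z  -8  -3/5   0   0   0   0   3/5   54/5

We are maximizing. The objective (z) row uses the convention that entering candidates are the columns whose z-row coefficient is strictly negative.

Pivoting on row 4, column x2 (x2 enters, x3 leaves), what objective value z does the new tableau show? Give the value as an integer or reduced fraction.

27/2

Minimum ratio for x2: (18/5)/(4/5) = 9/2.
z changes by −(z-row coeff of x2)·ratio = −(-3/5)·(9/2) = 27/10.
New z = 54/5 + (27/10) = 27/2.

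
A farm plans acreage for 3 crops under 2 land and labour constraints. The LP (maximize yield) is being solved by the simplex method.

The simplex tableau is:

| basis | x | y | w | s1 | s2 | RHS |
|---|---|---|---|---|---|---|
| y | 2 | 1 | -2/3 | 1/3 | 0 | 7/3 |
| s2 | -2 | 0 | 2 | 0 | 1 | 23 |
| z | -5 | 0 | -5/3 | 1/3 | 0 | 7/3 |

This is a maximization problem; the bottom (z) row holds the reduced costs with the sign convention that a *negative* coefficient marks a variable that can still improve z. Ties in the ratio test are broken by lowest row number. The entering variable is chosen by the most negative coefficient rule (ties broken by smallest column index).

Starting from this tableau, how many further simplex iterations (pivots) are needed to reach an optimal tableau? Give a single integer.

2

pivot: x in, y out → z = 49/6
pivot: w in, s2 out → z = 143/2
No improving column remains; optimal.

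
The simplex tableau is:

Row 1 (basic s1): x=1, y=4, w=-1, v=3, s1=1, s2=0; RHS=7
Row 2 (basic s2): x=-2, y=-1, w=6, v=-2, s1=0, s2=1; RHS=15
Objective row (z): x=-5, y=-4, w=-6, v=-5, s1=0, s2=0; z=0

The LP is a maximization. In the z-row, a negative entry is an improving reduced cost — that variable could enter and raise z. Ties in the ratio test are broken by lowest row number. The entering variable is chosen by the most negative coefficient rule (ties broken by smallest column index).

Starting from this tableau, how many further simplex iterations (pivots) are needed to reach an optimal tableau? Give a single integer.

2

pivot: w in, s2 out → z = 15
pivot: x in, s1 out → z = 459/4
No improving column remains; optimal.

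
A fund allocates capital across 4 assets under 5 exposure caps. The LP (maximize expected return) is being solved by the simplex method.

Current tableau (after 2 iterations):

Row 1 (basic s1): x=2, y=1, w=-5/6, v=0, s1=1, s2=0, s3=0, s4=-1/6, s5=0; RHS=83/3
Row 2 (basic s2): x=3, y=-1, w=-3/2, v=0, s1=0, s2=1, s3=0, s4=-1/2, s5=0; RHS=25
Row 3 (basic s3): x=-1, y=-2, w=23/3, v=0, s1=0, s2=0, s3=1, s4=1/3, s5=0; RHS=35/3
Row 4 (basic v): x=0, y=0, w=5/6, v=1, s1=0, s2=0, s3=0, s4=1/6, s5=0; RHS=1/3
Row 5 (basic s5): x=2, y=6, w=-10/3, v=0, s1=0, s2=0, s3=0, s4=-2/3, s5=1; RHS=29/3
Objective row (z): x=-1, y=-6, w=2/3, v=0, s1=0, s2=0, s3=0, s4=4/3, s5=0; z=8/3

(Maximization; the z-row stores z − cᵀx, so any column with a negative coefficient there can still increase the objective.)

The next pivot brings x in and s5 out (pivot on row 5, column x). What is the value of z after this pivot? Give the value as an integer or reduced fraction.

15/2

Minimum ratio for x: (29/3)/2 = 29/6.
z changes by −(z-row coeff of x)·ratio = −(-1)·(29/6) = 29/6.
New z = 8/3 + (29/6) = 15/2.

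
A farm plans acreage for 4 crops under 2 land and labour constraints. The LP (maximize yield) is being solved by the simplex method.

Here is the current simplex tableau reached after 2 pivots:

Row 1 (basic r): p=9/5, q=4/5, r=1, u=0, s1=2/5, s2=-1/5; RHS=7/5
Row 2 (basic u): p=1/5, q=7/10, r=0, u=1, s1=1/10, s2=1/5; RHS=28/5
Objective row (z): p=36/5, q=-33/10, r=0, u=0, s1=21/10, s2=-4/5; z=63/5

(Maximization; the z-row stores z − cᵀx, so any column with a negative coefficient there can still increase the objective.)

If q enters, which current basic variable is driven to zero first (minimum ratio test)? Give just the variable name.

r

Ratios: row 1 (r): (7/5)/(4/5) = 7/4; row 2 (u): (28/5)/(7/10) = 8.
Minimum ratio 7/4 is in the r row, so r leaves.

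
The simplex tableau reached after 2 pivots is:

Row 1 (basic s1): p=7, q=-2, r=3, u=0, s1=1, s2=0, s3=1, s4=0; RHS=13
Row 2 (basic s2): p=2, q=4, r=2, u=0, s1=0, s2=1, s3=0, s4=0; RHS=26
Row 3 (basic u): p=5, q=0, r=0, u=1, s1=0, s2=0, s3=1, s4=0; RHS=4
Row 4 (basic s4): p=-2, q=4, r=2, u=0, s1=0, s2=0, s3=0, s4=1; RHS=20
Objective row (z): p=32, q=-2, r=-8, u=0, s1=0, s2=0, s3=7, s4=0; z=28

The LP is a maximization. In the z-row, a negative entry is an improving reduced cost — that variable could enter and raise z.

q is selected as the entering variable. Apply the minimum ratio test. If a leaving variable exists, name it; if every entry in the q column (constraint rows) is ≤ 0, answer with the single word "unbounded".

Ratios: row 1 (s1): entry -2 ≤ 0, skip; row 2 (s2): 26/4 = 13/2; row 3 (u): entry 0 ≤ 0, skip; row 4 (s4): 20/4 = 5.
Minimum ratio is in the s4 row, so s4 leaves.

s4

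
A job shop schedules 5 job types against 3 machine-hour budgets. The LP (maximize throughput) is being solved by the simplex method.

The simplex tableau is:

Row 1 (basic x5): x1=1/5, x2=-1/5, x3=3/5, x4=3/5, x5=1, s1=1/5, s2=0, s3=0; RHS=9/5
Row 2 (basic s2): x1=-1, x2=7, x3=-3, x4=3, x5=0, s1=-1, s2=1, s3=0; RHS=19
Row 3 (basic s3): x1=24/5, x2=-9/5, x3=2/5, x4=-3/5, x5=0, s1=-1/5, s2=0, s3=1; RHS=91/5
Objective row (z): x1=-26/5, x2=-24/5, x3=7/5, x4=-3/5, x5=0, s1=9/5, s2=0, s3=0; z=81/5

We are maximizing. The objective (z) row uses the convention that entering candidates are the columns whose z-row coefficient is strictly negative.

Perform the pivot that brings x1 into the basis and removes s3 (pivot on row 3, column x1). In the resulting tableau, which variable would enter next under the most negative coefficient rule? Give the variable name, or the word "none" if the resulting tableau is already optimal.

Pivot element 24/5. New z-row = old z-row − (-26/5)·(row 3/(24/5)).
Updated z-row coefficients: x1: 0, x2: -27/4, x3: 11/6, x4: -5/4, x5: 0, s1: 19/12, s2: 0, s3: 13/12.
The most negative is -27/4 in column x2, so x2 would enter next.

x2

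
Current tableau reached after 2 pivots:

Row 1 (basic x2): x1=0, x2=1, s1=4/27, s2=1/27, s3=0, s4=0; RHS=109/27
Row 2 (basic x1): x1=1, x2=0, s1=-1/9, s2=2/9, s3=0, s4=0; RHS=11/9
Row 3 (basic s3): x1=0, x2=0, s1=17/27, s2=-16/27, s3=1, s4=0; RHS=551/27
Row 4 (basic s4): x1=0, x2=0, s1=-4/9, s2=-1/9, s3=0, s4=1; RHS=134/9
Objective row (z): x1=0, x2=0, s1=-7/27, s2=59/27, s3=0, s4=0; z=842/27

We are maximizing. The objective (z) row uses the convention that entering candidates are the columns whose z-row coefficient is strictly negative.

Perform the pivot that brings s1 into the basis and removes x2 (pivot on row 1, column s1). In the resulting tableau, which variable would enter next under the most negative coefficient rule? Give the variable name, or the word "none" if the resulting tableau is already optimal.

none

Pivot element 4/27. New z-row = old z-row − (-7/27)·(row 1/(4/27)).
Updated z-row coefficients: x1: 0, x2: 7/4, s1: 0, s2: 9/4, s3: 0, s4: 0.
No coefficient is strictly negative; the tableau after this pivot is optimal.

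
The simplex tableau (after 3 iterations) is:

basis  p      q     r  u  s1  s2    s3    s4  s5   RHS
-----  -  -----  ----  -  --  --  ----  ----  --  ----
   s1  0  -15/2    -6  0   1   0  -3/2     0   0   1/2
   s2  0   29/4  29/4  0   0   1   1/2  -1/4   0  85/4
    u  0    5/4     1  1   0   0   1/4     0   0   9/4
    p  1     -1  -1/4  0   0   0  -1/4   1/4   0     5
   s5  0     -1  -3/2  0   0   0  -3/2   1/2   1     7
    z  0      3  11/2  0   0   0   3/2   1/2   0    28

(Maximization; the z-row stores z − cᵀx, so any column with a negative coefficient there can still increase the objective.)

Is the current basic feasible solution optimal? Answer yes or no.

No objective-row coefficient is strictly negative, so no entering variable exists; the tableau is optimal.

yes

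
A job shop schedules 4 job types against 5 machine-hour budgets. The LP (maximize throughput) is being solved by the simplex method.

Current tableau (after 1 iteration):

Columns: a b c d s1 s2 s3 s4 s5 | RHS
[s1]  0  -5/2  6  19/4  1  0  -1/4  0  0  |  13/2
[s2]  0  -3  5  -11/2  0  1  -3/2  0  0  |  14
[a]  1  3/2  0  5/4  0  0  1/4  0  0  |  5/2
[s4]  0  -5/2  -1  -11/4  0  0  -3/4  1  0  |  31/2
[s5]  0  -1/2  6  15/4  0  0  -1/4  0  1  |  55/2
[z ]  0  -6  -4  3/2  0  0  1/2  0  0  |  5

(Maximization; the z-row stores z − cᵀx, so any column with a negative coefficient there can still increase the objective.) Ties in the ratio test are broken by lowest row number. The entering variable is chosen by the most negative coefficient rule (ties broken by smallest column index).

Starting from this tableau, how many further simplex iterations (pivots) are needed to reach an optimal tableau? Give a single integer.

pivot: b in, a out → z = 15
pivot: c in, s1 out → z = 199/9
No improving column remains; optimal.

2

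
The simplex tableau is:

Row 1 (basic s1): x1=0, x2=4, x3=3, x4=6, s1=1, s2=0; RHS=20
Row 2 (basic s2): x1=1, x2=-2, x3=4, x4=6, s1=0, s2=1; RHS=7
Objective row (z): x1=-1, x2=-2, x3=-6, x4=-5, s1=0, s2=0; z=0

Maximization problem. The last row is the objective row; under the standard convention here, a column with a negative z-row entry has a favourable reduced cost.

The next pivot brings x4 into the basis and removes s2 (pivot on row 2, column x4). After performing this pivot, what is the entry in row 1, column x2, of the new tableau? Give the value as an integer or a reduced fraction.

6

Pivot element is row 2, column x4: 6.
Normalize row 2: new (row 2, x2) = (-2)/6 = -1/3.
row 1 ← row 1 − 6·(new row 2): 4 − 6·(-1/3) = 6.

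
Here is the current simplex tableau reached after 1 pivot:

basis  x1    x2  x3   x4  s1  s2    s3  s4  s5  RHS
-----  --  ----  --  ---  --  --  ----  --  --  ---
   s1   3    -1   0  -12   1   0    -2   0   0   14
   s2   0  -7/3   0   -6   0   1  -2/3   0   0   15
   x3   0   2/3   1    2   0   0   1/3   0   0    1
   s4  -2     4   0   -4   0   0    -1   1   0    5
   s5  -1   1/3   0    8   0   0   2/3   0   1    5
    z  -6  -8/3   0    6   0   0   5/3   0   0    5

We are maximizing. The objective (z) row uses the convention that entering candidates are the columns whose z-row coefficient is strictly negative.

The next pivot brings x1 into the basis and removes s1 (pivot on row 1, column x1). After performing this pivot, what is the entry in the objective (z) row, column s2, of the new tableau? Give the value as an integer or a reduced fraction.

Pivot element is row 1, column x1: 3.
Normalize row 1: new (row 1, s2) = 0/3 = 0.
z-row ← z-row − (-6)·(new row 1): 0 − (-6)·0 = 0.

0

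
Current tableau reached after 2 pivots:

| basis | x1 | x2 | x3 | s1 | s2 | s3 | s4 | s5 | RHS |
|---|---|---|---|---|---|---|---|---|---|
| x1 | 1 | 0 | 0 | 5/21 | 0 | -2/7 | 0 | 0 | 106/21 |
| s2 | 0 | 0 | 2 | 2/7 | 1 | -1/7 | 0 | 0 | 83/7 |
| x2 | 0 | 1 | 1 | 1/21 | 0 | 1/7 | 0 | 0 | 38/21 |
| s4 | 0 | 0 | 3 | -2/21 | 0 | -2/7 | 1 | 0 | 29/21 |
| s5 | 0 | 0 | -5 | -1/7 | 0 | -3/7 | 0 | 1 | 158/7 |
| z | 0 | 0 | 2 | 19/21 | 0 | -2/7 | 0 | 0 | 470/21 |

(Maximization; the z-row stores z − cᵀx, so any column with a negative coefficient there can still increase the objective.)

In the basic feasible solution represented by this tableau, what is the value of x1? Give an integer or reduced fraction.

x1 is basic (row 1); its value is the RHS of that row: 106/21.

106/21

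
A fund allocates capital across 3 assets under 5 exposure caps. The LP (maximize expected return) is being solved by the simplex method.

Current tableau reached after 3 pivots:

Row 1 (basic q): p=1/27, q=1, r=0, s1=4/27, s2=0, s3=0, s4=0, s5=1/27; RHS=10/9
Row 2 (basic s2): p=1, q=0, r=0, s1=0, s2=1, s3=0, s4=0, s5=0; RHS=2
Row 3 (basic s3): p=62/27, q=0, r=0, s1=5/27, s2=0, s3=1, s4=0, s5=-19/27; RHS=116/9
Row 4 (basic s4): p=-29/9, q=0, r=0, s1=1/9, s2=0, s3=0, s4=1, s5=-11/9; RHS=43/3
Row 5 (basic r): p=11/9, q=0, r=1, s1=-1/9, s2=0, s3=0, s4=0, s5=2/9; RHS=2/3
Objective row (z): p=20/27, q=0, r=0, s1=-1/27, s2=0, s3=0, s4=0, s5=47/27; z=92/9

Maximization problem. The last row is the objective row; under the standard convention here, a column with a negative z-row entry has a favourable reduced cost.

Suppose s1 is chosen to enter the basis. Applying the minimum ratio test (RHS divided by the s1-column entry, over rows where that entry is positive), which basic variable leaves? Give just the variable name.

q

Ratios: row 1 (q): (10/9)/(4/27) = 15/2; row 2 (s2): entry 0 ≤ 0, skip; row 3 (s3): (116/9)/(5/27) = 348/5; row 4 (s4): (43/3)/(1/9) = 129; row 5 (r): entry -1/9 ≤ 0, skip.
Minimum ratio 15/2 is in the q row, so q leaves.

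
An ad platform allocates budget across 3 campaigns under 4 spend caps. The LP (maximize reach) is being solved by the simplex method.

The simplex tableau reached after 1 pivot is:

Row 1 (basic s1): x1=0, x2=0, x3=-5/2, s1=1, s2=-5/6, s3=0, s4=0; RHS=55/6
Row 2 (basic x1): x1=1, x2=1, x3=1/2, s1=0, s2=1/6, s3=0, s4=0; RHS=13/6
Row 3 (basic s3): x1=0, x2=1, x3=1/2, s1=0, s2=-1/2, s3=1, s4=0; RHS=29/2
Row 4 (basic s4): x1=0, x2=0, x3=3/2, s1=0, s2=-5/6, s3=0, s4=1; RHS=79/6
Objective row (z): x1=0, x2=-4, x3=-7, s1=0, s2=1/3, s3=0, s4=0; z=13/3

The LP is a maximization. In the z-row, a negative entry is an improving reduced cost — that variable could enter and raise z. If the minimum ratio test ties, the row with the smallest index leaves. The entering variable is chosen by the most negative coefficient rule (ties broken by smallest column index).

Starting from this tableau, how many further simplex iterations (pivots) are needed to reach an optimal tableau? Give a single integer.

pivot: x3 in, x1 out → z = 104/3
No improving column remains; optimal.

1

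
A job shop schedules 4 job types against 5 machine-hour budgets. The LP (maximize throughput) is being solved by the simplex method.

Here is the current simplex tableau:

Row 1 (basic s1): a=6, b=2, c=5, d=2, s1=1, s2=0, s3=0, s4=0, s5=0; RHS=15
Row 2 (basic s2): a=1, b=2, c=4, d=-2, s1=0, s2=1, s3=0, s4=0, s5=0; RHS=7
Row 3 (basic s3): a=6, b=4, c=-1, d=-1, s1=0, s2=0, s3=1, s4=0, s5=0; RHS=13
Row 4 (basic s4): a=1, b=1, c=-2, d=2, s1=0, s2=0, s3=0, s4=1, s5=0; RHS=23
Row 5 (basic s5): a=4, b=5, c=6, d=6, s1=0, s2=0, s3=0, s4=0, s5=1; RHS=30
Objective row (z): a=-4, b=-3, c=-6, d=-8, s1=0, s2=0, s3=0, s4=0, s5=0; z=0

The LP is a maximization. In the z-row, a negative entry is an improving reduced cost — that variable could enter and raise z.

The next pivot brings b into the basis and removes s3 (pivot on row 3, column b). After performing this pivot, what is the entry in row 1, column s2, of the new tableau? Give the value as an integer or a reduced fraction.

0

Pivot element is row 3, column b: 4.
Normalize row 3: new (row 3, s2) = 0/4 = 0.
row 1 ← row 1 − 2·(new row 3): 0 − 2·0 = 0.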